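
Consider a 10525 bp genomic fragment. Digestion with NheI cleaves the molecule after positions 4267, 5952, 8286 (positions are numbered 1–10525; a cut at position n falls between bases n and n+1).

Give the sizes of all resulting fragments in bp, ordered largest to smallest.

4267, 2334, 2239, 1685 bp

Linear molecule, 3 cuts → 4 fragments:
  4267 − 0 = 4267 bp
  5952 − 4267 = 1685 bp
  8286 − 5952 = 2334 bp
  10525 − 8286 = 2239 bp
Sorted largest to smallest: 4267, 2334, 2239, 1685 bp.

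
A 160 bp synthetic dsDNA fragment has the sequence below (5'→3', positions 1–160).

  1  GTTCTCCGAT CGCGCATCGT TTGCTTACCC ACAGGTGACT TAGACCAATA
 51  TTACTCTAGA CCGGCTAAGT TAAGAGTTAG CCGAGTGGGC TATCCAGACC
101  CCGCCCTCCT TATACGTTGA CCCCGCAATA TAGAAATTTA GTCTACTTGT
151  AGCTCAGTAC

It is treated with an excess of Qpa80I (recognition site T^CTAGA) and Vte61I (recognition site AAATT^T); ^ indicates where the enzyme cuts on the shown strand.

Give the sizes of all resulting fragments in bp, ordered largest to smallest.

83, 55, 22 bp

The Qpa80I site (TCTAGA) starts at position 55.
Qpa80I cuts after the first base of each site, so after position 55.
The Vte61I site (AAATTT) starts at position 134.
Vte61I cuts after base 5 of each site (before the last base), so after position 138.
Combined cut positions: 55, 138.
Linear molecule, 2 cuts → 3 fragments:
  1–55 → 55 bp
  56–138 → 83 bp
  139–160 → 22 bp
Sorted largest to smallest: 83, 55, 22 bp.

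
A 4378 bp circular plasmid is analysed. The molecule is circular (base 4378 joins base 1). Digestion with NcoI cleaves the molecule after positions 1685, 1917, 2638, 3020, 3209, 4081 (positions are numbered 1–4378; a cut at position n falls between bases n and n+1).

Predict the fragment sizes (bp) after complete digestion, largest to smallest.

Circular molecule, 6 cuts → 6 fragments:
  1917 − 1685 = 232 bp
  2638 − 1917 = 721 bp
  3020 − 2638 = 382 bp
  3209 − 3020 = 189 bp
  4081 − 3209 = 872 bp
  wrap: 4378 − 4081 + 1685 = 1982 bp
Sorted largest to smallest: 1982, 872, 721, 382, 232, 189 bp.

1982, 872, 721, 382, 232, 189 bp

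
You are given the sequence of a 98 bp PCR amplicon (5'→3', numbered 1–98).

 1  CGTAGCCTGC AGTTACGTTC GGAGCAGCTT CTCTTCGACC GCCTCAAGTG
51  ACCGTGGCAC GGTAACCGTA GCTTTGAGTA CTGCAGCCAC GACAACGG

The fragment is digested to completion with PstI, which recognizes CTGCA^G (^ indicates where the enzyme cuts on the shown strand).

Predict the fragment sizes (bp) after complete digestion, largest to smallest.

74, 13, 11 bp

PstI sites (CTGCAG) start at positions 7, 81.
PstI cuts after base 5 of each site (before the last base), so after positions 11, 85.
Linear molecule, 2 cuts → 3 fragments:
  1–11 → 11 bp
  12–85 → 74 bp
  86–98 → 13 bp
Sorted largest to smallest: 74, 13, 11 bp.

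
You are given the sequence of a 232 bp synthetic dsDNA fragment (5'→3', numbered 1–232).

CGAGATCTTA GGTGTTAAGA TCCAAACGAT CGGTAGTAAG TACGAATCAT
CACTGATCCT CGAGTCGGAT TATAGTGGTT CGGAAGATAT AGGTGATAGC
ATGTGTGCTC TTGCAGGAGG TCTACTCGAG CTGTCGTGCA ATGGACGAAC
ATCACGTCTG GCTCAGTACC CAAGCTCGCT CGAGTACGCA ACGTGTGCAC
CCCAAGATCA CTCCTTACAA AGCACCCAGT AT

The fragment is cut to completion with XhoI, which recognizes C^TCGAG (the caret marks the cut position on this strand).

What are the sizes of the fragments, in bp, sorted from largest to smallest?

66, 59, 54, 53 bp

XhoI sites (CTCGAG) start at positions 59, 125, 179.
XhoI cuts after the first base of each site, so after positions 59, 125, 179.
Linear molecule, 3 cuts → 4 fragments:
  1–59 → 59 bp
  60–125 → 66 bp
  126–179 → 54 bp
  180–232 → 53 bp
Sorted largest to smallest: 66, 59, 54, 53 bp.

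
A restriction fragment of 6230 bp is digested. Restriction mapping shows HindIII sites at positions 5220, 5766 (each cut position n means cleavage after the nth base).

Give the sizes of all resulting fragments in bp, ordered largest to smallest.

5220, 546, 464 bp

Linear molecule, 2 cuts → 3 fragments:
  5220 − 0 = 5220 bp
  5766 − 5220 = 546 bp
  6230 − 5766 = 464 bp
Sorted largest to smallest: 5220, 546, 464 bp.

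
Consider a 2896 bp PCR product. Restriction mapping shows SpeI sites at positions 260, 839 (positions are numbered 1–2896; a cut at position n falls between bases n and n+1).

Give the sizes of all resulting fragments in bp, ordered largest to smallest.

2057, 579, 260 bp

Linear molecule, 2 cuts → 3 fragments:
  260 − 0 = 260 bp
  839 − 260 = 579 bp
  2896 − 839 = 2057 bp
Sorted largest to smallest: 2057, 579, 260 bp.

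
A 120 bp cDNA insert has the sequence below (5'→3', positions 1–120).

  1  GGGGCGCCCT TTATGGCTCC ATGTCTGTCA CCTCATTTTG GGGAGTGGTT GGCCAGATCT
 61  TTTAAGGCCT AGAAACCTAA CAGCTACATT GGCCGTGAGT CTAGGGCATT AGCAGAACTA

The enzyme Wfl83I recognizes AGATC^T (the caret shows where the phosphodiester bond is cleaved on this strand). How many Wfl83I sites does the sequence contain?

1

AGATCT occurs starting at position 55.
Wfl83I cuts at 1 site.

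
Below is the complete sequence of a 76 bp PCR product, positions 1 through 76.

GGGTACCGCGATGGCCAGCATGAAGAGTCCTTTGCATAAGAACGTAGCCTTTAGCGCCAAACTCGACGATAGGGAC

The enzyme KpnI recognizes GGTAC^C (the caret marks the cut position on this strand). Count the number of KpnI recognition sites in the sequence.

1

GGTACC occurs starting at position 2.
KpnI cuts at 1 site.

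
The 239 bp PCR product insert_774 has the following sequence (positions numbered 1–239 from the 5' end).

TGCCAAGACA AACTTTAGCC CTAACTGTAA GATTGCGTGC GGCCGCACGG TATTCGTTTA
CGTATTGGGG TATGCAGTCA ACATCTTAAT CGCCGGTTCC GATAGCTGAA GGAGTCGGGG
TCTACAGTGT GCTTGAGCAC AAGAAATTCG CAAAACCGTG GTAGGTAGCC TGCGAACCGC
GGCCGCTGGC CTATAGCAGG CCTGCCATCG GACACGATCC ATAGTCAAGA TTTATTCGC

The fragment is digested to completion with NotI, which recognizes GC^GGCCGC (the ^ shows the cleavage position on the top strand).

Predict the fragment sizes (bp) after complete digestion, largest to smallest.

140, 59, 40 bp

NotI sites (GCGGCCGC) start at positions 39, 179.
NotI cuts after base 2 of each site, so after positions 40, 180.
Linear molecule, 2 cuts → 3 fragments:
  1–40 → 40 bp
  41–180 → 140 bp
  181–239 → 59 bp
Sorted largest to smallest: 140, 59, 40 bp.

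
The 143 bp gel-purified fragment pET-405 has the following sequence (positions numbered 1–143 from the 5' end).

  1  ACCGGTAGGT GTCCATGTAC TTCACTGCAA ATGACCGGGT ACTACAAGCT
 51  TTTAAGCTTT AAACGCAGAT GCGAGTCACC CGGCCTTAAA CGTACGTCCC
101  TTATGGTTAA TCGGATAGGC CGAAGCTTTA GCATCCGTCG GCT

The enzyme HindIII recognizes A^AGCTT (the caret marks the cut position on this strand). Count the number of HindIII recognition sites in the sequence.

AAGCTT occurs starting at positions 46, 54, 123.
HindIII cuts at 3 sites.

3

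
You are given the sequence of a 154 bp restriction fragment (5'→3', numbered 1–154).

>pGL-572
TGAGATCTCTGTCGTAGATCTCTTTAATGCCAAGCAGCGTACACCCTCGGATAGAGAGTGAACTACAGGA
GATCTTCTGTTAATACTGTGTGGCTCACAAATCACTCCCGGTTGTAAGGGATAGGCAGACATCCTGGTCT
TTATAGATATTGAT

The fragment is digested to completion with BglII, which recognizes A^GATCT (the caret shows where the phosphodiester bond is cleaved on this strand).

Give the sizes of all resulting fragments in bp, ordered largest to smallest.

84, 54, 13, 3 bp

BglII sites (AGATCT) start at positions 3, 16, 70.
BglII cuts after the first base of each site, so after positions 3, 16, 70.
Linear molecule, 3 cuts → 4 fragments:
  1–3 → 3 bp
  4–16 → 13 bp
  17–70 → 54 bp
  71–154 → 84 bp
Sorted largest to smallest: 84, 54, 13, 3 bp.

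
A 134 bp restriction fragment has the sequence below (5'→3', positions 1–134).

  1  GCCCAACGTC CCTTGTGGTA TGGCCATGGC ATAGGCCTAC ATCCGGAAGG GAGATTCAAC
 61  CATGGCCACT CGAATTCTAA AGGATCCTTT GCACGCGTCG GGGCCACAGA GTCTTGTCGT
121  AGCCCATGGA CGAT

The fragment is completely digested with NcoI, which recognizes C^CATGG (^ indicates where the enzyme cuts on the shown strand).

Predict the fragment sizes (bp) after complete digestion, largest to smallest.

NcoI sites (CCATGG) start at positions 24, 60, 124.
NcoI cuts after the first base of each site, so after positions 24, 60, 124.
Linear molecule, 3 cuts → 4 fragments:
  1–24 → 24 bp
  25–60 → 36 bp
  61–124 → 64 bp
  125–134 → 10 bp
Sorted largest to smallest: 64, 36, 24, 10 bp.

64, 36, 24, 10 bp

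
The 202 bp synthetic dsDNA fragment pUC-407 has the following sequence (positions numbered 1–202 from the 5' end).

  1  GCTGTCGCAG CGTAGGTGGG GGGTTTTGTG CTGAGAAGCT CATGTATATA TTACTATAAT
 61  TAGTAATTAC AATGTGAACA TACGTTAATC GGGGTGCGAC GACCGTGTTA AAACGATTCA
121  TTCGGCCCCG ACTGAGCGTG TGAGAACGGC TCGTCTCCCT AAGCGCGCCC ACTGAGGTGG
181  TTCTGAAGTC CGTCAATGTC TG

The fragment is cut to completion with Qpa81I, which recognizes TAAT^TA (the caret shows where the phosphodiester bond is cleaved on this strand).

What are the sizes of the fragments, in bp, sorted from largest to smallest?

Qpa81I sites (TAATTA) start at positions 57, 64.
Qpa81I cuts after base 4 of each site, so after positions 60, 67.
Linear molecule, 2 cuts → 3 fragments:
  1–60 → 60 bp
  61–67 → 7 bp
  68–202 → 135 bp
Sorted largest to smallest: 135, 60, 7 bp.

135, 60, 7 bp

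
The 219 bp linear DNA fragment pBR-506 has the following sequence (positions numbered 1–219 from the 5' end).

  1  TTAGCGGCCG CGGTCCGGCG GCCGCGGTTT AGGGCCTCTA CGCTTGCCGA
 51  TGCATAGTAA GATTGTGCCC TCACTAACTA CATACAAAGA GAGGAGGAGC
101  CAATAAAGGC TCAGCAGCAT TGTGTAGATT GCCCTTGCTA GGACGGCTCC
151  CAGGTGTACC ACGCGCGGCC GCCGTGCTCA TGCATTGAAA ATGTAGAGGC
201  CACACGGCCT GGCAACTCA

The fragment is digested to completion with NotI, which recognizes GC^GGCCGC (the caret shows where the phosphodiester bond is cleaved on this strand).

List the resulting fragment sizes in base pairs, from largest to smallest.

NotI sites (GCGGCCGC) start at positions 4, 18, 165.
NotI cuts after base 2 of each site, so after positions 5, 19, 166.
Linear molecule, 3 cuts → 4 fragments:
  1–5 → 5 bp
  6–19 → 14 bp
  20–166 → 147 bp
  167–219 → 53 bp
Sorted largest to smallest: 147, 53, 14, 5 bp.

147, 53, 14, 5 bp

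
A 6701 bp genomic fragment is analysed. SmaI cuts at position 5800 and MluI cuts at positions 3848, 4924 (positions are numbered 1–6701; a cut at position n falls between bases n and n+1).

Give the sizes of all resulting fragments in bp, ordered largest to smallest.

Combined cut positions (sorted): 3848, 4924, 5800.
Linear molecule, 3 cuts → 4 fragments:
  3848 − 0 = 3848 bp
  4924 − 3848 = 1076 bp
  5800 − 4924 = 876 bp
  6701 − 5800 = 901 bp
Sorted largest to smallest: 3848, 1076, 901, 876 bp.

3848, 1076, 901, 876 bp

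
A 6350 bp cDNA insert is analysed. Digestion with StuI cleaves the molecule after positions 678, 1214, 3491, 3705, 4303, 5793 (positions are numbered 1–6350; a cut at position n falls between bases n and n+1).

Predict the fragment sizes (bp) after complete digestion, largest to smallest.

2277, 1490, 678, 598, 557, 536, 214 bp

Linear molecule, 6 cuts → 7 fragments:
  678 − 0 = 678 bp
  1214 − 678 = 536 bp
  3491 − 1214 = 2277 bp
  3705 − 3491 = 214 bp
  4303 − 3705 = 598 bp
  5793 − 4303 = 1490 bp
  6350 − 5793 = 557 bp
Sorted largest to smallest: 2277, 1490, 678, 598, 557, 536, 214 bp.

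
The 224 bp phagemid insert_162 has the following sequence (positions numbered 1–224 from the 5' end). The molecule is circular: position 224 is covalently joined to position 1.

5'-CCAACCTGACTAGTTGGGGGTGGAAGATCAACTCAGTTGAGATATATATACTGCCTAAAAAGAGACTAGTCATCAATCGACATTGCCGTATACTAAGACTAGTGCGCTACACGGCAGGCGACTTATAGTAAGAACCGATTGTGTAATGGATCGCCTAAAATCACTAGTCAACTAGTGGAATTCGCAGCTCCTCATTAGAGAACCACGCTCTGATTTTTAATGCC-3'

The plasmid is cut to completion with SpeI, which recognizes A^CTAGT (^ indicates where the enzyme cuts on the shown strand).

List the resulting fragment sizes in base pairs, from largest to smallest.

SpeI sites (ACTAGT) start at positions 9, 65, 98, 163, 171.
SpeI cuts after the first base of each site, so after positions 9, 65, 98, 163, 171.
Circular molecule, 5 cuts → 5 fragments:
  10–65 → 56 bp
  66–98 → 33 bp
  99–163 → 65 bp
  164–171 → 8 bp
  172–224 then 1–9 → 53 + 9 = 62 bp
Sorted largest to smallest: 65, 62, 56, 33, 8 bp.

65, 62, 56, 33, 8 bp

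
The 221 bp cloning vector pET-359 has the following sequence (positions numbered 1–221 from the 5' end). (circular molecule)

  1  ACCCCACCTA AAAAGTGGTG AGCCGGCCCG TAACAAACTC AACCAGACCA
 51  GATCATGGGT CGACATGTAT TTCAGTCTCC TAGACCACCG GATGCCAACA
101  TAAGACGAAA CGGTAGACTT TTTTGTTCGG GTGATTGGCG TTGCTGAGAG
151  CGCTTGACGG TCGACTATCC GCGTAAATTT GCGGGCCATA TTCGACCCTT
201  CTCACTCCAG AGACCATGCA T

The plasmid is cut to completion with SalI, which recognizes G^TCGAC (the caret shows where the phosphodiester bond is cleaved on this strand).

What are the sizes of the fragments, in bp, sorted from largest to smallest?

SalI sites (GTCGAC) start at positions 59, 160.
SalI cuts after the first base of each site, so after positions 59, 160.
Circular molecule, 2 cuts → 2 fragments:
  60–160 → 101 bp
  161–221 then 1–59 → 61 + 59 = 120 bp
Sorted largest to smallest: 120, 101 bp.

120, 101 bp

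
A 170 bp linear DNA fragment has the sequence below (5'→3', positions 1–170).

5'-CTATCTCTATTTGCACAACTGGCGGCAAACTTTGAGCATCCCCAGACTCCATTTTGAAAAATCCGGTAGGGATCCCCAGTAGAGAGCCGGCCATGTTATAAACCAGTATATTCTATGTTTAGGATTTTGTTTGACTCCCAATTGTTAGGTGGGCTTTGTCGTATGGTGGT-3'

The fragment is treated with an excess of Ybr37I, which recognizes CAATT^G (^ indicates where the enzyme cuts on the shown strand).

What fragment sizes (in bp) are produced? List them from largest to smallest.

143, 27 bp

The Ybr37I site (CAATTG) starts at position 139.
Ybr37I cuts after base 5 of each site (before the last base), so after position 143.
Linear molecule, 1 cut → 2 fragments:
  1–143 → 143 bp
  144–170 → 27 bp
Sorted largest to smallest: 143, 27 bp.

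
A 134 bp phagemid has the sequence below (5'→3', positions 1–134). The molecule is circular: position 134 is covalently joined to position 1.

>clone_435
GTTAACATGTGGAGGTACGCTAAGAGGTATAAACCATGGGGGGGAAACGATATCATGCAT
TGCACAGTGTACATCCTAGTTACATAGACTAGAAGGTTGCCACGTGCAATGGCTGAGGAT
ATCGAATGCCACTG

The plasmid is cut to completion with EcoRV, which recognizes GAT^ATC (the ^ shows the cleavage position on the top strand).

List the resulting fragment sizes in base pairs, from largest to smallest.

69, 65 bp

EcoRV sites (GATATC) start at positions 49, 118.
EcoRV cuts after base 3 of each site, so after positions 51, 120.
Circular molecule, 2 cuts → 2 fragments:
  52–120 → 69 bp
  121–134 then 1–51 → 14 + 51 = 65 bp
Sorted largest to smallest: 69, 65 bp.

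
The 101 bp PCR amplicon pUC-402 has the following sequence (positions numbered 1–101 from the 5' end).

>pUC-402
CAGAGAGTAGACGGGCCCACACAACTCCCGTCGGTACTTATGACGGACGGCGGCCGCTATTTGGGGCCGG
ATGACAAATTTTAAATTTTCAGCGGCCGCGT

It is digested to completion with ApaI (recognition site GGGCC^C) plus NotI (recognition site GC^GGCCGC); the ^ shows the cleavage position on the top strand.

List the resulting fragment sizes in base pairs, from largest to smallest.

42, 34, 17, 8 bp

The ApaI site (GGGCCC) starts at position 13.
ApaI cuts after base 5 of each site (before the last base), so after position 17.
NotI sites (GCGGCCGC) start at positions 50, 92.
NotI cuts after base 2 of each site, so after positions 51, 93.
Combined cut positions: 17, 51, 93.
Linear molecule, 3 cuts → 4 fragments:
  1–17 → 17 bp
  18–51 → 34 bp
  52–93 → 42 bp
  94–101 → 8 bp
Sorted largest to smallest: 42, 34, 17, 8 bp.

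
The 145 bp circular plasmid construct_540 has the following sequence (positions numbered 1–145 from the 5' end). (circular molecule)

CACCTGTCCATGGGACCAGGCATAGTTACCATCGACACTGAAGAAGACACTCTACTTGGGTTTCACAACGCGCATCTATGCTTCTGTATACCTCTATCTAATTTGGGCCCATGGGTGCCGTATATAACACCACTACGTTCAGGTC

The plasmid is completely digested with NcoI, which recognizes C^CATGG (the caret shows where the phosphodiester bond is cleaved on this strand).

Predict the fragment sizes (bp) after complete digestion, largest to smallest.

101, 44 bp

NcoI sites (CCATGG) start at positions 8, 109.
NcoI cuts after the first base of each site, so after positions 8, 109.
Circular molecule, 2 cuts → 2 fragments:
  9–109 → 101 bp
  110–145 then 1–8 → 36 + 8 = 44 bp
Sorted largest to smallest: 101, 44 bp.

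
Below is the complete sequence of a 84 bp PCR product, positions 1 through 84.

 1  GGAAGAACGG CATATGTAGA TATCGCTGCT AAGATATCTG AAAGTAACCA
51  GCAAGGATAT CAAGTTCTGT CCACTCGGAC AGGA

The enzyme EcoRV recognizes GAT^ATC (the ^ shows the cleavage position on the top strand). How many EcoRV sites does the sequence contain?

3

GATATC occurs starting at positions 19, 33, 56.
EcoRV cuts at 3 sites.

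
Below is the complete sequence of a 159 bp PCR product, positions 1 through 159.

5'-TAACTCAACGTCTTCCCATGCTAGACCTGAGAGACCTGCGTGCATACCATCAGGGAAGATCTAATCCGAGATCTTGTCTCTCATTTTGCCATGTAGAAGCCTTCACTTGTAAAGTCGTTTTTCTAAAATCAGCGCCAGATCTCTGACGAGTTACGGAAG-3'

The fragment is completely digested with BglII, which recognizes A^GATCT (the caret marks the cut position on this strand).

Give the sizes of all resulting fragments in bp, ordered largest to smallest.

BglII sites (AGATCT) start at positions 57, 69, 137.
BglII cuts after the first base of each site, so after positions 57, 69, 137.
Linear molecule, 3 cuts → 4 fragments:
  1–57 → 57 bp
  58–69 → 12 bp
  70–137 → 68 bp
  138–159 → 22 bp
Sorted largest to smallest: 68, 57, 22, 12 bp.

68, 57, 22, 12 bp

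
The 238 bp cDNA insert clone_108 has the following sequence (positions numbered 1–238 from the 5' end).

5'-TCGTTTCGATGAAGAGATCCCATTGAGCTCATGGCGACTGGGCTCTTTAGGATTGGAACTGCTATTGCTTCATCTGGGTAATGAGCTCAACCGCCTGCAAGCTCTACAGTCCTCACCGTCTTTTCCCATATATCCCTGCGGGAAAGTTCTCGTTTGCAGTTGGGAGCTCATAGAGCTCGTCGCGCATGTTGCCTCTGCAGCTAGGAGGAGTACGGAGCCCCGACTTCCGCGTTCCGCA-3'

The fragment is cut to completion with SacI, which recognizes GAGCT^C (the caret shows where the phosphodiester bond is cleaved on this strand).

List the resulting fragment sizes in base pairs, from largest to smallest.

SacI sites (GAGCTC) start at positions 25, 83, 164, 173.
SacI cuts after base 5 of each site (before the last base), so after positions 29, 87, 168, 177.
Linear molecule, 4 cuts → 5 fragments:
  1–29 → 29 bp
  30–87 → 58 bp
  88–168 → 81 bp
  169–177 → 9 bp
  178–238 → 61 bp
Sorted largest to smallest: 81, 61, 58, 29, 9 bp.

81, 61, 58, 29, 9 bp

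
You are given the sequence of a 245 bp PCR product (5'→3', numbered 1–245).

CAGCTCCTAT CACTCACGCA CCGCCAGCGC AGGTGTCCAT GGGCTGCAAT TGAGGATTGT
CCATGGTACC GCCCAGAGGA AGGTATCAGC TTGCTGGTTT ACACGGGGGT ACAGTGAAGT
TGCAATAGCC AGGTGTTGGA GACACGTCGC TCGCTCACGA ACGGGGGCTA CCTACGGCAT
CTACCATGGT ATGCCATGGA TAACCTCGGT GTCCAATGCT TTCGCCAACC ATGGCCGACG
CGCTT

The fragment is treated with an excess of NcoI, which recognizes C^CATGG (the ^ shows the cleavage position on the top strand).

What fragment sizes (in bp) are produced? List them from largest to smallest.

NcoI sites (CCATGG) start at positions 37, 61, 184, 194, 229.
NcoI cuts after the first base of each site, so after positions 37, 61, 184, 194, 229.
Linear molecule, 5 cuts → 6 fragments:
  1–37 → 37 bp
  38–61 → 24 bp
  62–184 → 123 bp
  185–194 → 10 bp
  195–229 → 35 bp
  230–245 → 16 bp
Sorted largest to smallest: 123, 37, 35, 24, 16, 10 bp.

123, 37, 35, 24, 16, 10 bp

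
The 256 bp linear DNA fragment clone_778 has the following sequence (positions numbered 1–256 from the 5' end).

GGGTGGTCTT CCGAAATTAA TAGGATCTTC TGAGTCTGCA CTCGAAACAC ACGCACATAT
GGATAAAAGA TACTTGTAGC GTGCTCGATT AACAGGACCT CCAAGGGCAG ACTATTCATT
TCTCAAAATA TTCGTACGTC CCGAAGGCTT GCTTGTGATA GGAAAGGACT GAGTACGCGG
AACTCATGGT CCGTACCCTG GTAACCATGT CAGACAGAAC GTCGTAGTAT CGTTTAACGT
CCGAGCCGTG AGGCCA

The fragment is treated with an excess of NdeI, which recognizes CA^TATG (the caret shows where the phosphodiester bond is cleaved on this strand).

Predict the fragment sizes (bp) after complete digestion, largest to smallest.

199, 57 bp

The NdeI site (CATATG) starts at position 56.
NdeI cuts after base 2 of each site, so after position 57.
Linear molecule, 1 cut → 2 fragments:
  1–57 → 57 bp
  58–256 → 199 bp
Sorted largest to smallest: 199, 57 bp.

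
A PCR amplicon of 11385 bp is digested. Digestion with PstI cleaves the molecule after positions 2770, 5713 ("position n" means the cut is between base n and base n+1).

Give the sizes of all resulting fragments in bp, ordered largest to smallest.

5672, 2943, 2770 bp

Linear molecule, 2 cuts → 3 fragments:
  2770 − 0 = 2770 bp
  5713 − 2770 = 2943 bp
  11385 − 5713 = 5672 bp
Sorted largest to smallest: 5672, 2943, 2770 bp.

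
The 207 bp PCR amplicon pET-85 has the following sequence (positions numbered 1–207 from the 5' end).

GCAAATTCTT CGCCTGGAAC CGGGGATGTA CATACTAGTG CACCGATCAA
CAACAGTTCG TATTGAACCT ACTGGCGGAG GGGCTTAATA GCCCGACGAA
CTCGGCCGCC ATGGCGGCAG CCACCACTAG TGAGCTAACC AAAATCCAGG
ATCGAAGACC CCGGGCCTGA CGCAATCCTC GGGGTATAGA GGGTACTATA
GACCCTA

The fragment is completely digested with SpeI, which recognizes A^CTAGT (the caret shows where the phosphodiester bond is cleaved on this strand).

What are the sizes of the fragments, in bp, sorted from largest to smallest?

92, 81, 34 bp

SpeI sites (ACTAGT) start at positions 34, 126.
SpeI cuts after the first base of each site, so after positions 34, 126.
Linear molecule, 2 cuts → 3 fragments:
  1–34 → 34 bp
  35–126 → 92 bp
  127–207 → 81 bp
Sorted largest to smallest: 92, 81, 34 bp.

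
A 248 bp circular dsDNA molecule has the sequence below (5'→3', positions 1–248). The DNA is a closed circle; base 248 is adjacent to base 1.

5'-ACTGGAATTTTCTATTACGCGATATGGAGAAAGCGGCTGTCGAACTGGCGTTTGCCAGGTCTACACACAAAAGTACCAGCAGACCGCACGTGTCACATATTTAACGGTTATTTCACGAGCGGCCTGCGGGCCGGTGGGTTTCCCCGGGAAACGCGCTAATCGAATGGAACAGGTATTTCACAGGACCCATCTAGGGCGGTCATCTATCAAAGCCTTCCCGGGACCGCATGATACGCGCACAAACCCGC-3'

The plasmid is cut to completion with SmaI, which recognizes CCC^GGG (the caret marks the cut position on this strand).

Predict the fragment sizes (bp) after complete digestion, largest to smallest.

SmaI sites (CCCGGG) start at positions 143, 217.
SmaI cuts after base 3 of each site, so after positions 145, 219.
Circular molecule, 2 cuts → 2 fragments:
  146–219 → 74 bp
  220–248 then 1–145 → 29 + 145 = 174 bp
Sorted largest to smallest: 174, 74 bp.

174, 74 bp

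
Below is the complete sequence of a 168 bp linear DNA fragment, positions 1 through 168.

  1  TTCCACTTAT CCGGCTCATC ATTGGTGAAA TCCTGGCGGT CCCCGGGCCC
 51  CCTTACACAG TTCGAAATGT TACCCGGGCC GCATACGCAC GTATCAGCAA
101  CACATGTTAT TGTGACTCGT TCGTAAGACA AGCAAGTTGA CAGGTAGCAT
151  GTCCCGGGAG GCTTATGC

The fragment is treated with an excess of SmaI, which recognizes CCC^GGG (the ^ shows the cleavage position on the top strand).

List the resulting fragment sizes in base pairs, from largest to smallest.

80, 44, 31, 13 bp

SmaI sites (CCCGGG) start at positions 42, 73, 153.
SmaI cuts after base 3 of each site, so after positions 44, 75, 155.
Linear molecule, 3 cuts → 4 fragments:
  1–44 → 44 bp
  45–75 → 31 bp
  76–155 → 80 bp
  156–168 → 13 bp
Sorted largest to smallest: 80, 44, 31, 13 bp.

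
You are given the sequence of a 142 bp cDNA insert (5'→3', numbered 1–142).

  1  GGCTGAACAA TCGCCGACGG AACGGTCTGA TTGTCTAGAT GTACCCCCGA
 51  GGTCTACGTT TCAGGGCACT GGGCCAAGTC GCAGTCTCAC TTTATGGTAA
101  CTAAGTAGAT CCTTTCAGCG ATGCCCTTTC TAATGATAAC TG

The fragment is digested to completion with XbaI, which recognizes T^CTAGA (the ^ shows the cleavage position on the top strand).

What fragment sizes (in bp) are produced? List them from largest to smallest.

108, 34 bp

The XbaI site (TCTAGA) starts at position 34.
XbaI cuts after the first base of each site, so after position 34.
Linear molecule, 1 cut → 2 fragments:
  1–34 → 34 bp
  35–142 → 108 bp
Sorted largest to smallest: 108, 34 bp.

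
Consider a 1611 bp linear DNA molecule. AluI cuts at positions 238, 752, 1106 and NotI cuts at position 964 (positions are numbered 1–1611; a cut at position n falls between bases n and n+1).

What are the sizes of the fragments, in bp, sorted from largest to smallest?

Combined cut positions (sorted): 238, 752, 964, 1106.
Linear molecule, 4 cuts → 5 fragments:
  238 − 0 = 238 bp
  752 − 238 = 514 bp
  964 − 752 = 212 bp
  1106 − 964 = 142 bp
  1611 − 1106 = 505 bp
Sorted largest to smallest: 514, 505, 238, 212, 142 bp.

514, 505, 238, 212, 142 bp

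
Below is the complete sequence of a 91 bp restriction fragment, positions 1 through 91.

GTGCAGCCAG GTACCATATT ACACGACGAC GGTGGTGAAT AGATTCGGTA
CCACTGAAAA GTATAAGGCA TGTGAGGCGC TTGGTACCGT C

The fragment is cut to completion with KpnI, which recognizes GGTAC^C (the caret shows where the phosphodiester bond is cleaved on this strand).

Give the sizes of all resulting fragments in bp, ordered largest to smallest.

37, 36, 14, 4 bp

KpnI sites (GGTACC) start at positions 10, 47, 83.
KpnI cuts after base 5 of each site (before the last base), so after positions 14, 51, 87.
Linear molecule, 3 cuts → 4 fragments:
  1–14 → 14 bp
  15–51 → 37 bp
  52–87 → 36 bp
  88–91 → 4 bp
Sorted largest to smallest: 37, 36, 14, 4 bp.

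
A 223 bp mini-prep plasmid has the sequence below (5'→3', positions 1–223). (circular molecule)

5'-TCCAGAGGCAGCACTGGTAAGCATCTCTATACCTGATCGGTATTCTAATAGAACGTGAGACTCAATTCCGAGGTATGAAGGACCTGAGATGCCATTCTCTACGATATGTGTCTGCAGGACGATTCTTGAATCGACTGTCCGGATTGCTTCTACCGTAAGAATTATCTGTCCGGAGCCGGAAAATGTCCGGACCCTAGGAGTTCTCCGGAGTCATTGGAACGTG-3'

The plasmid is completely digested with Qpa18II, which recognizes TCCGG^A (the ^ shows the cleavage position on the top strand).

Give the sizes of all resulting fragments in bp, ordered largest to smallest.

Qpa18II sites (TCCGGA) start at positions 138, 169, 186, 204.
Qpa18II cuts after base 5 of each site (before the last base), so after positions 142, 173, 190, 208.
Circular molecule, 4 cuts → 4 fragments:
  143–173 → 31 bp
  174–190 → 17 bp
  191–208 → 18 bp
  209–223 then 1–142 → 15 + 142 = 157 bp
Sorted largest to smallest: 157, 31, 18, 17 bp.

157, 31, 18, 17 bp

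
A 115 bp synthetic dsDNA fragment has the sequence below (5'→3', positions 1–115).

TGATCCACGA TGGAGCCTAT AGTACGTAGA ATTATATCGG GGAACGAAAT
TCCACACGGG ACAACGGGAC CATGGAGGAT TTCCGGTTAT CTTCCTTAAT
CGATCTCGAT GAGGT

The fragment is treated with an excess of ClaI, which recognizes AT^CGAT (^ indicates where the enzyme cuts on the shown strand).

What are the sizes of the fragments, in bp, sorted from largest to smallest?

The ClaI site (ATCGAT) starts at position 99.
ClaI cuts after base 2 of each site, so after position 100.
Linear molecule, 1 cut → 2 fragments:
  1–100 → 100 bp
  101–115 → 15 bp
Sorted largest to smallest: 100, 15 bp.

100, 15 bp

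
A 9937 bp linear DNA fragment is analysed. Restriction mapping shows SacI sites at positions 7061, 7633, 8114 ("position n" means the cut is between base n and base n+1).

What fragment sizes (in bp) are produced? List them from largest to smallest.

Linear molecule, 3 cuts → 4 fragments:
  7061 − 0 = 7061 bp
  7633 − 7061 = 572 bp
  8114 − 7633 = 481 bp
  9937 − 8114 = 1823 bp
Sorted largest to smallest: 7061, 1823, 572, 481 bp.

7061, 1823, 572, 481 bp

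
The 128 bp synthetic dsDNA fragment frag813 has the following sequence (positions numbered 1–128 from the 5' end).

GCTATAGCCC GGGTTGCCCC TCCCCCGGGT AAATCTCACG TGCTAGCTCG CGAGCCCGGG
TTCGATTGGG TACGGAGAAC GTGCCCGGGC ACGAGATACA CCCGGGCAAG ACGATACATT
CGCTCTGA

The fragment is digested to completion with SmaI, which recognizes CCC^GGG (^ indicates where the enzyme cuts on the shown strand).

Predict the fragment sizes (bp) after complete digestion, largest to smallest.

SmaI sites (CCCGGG) start at positions 8, 24, 55, 84, 101.
SmaI cuts after base 3 of each site, so after positions 10, 26, 57, 86, 103.
Linear molecule, 5 cuts → 6 fragments:
  1–10 → 10 bp
  11–26 → 16 bp
  27–57 → 31 bp
  58–86 → 29 bp
  87–103 → 17 bp
  104–128 → 25 bp
Sorted largest to smallest: 31, 29, 25, 17, 16, 10 bp.

31, 29, 25, 17, 16, 10 bp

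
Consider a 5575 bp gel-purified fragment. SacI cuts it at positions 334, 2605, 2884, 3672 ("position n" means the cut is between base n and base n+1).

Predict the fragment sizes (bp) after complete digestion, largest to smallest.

Linear molecule, 4 cuts → 5 fragments:
  334 − 0 = 334 bp
  2605 − 334 = 2271 bp
  2884 − 2605 = 279 bp
  3672 − 2884 = 788 bp
  5575 − 3672 = 1903 bp
Sorted largest to smallest: 2271, 1903, 788, 334, 279 bp.

2271, 1903, 788, 334, 279 bp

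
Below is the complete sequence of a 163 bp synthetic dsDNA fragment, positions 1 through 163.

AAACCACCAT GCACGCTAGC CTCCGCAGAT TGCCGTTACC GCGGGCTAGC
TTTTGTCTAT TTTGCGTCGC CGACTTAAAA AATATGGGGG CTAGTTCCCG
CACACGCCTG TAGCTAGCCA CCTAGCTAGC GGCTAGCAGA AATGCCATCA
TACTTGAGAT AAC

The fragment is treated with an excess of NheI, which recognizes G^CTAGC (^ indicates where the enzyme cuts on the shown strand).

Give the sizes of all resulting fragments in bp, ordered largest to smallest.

68, 31, 30, 15, 12, 7 bp

NheI sites (GCTAGC) start at positions 15, 45, 113, 125, 132.
NheI cuts after the first base of each site, so after positions 15, 45, 113, 125, 132.
Linear molecule, 5 cuts → 6 fragments:
  1–15 → 15 bp
  16–45 → 30 bp
  46–113 → 68 bp
  114–125 → 12 bp
  126–132 → 7 bp
  133–163 → 31 bp
Sorted largest to smallest: 68, 31, 30, 15, 12, 7 bp.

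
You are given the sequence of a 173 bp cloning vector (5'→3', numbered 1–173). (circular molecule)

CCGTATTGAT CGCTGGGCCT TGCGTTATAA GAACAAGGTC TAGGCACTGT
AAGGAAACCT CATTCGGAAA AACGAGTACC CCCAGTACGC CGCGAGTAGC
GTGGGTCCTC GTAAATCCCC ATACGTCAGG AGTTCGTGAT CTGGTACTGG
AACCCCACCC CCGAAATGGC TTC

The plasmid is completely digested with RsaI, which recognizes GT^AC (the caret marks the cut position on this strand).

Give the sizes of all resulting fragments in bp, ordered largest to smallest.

RsaI sites (GTAC) start at positions 76, 85, 144.
RsaI cuts after base 2 of each site, so after positions 77, 86, 145.
Circular molecule, 3 cuts → 3 fragments:
  78–86 → 9 bp
  87–145 → 59 bp
  146–173 then 1–77 → 28 + 77 = 105 bp
Sorted largest to smallest: 105, 59, 9 bp.

105, 59, 9 bp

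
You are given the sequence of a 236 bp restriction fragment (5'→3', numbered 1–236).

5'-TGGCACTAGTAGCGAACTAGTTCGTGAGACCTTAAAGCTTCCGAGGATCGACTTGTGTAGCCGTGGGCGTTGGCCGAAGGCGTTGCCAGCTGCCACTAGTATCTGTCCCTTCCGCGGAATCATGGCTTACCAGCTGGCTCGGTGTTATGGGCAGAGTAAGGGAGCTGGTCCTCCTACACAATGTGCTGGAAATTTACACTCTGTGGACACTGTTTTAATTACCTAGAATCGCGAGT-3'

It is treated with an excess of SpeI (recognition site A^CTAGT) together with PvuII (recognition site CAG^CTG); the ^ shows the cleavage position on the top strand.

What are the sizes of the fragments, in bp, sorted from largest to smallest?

SpeI sites (ACTAGT) start at positions 5, 16, 95.
SpeI cuts after the first base of each site, so after positions 5, 16, 95.
PvuII sites (CAGCTG) start at positions 87, 131.
PvuII cuts after base 3 of each site, so after positions 89, 133.
Combined cut positions: 5, 16, 89, 95, 133.
Linear molecule, 5 cuts → 6 fragments:
  1–5 → 5 bp
  6–16 → 11 bp
  17–89 → 73 bp
  90–95 → 6 bp
  96–133 → 38 bp
  134–236 → 103 bp
Sorted largest to smallest: 103, 73, 38, 11, 6, 5 bp.

103, 73, 38, 11, 6, 5 bp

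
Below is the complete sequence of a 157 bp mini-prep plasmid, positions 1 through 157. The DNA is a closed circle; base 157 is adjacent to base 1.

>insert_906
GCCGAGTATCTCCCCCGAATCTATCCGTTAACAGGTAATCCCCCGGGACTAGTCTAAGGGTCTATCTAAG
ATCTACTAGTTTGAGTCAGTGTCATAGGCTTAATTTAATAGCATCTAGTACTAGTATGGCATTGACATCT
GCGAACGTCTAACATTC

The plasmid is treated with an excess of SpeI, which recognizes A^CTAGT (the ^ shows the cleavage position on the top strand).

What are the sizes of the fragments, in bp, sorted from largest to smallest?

SpeI sites (ACTAGT) start at positions 48, 75, 120.
SpeI cuts after the first base of each site, so after positions 48, 75, 120.
Circular molecule, 3 cuts → 3 fragments:
  49–75 → 27 bp
  76–120 → 45 bp
  121–157 then 1–48 → 37 + 48 = 85 bp
Sorted largest to smallest: 85, 45, 27 bp.

85, 45, 27 bp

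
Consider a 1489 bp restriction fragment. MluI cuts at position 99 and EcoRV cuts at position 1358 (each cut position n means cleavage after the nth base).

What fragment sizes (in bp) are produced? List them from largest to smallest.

1259, 131, 99 bp

Combined cut positions (sorted): 99, 1358.
Linear molecule, 2 cuts → 3 fragments:
  99 − 0 = 99 bp
  1358 − 99 = 1259 bp
  1489 − 1358 = 131 bp
Sorted largest to smallest: 1259, 131, 99 bp.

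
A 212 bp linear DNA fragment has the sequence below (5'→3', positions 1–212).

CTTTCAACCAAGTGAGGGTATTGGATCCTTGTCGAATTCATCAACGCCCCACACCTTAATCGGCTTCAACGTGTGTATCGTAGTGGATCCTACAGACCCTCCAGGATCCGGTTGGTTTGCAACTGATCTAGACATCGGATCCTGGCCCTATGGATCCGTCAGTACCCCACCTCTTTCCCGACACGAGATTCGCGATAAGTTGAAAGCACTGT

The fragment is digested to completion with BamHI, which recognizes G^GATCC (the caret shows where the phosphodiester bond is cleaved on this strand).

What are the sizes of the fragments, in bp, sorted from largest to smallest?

62, 60, 33, 23, 19, 15 bp

BamHI sites (GGATCC) start at positions 23, 85, 104, 137, 152.
BamHI cuts after the first base of each site, so after positions 23, 85, 104, 137, 152.
Linear molecule, 5 cuts → 6 fragments:
  1–23 → 23 bp
  24–85 → 62 bp
  86–104 → 19 bp
  105–137 → 33 bp
  138–152 → 15 bp
  153–212 → 60 bp
Sorted largest to smallest: 62, 60, 33, 23, 19, 15 bp.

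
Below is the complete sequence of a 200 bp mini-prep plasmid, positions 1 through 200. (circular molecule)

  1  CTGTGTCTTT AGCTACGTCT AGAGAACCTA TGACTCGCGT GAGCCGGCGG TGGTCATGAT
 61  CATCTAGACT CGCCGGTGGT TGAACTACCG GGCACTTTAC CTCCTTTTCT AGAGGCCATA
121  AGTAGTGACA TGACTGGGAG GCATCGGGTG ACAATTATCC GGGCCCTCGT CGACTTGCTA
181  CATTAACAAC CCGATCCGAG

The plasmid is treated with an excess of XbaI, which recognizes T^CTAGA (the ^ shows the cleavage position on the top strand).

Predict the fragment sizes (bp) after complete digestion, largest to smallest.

110, 45, 45 bp

XbaI sites (TCTAGA) start at positions 18, 63, 108.
XbaI cuts after the first base of each site, so after positions 18, 63, 108.
Circular molecule, 3 cuts → 3 fragments:
  19–63 → 45 bp
  64–108 → 45 bp
  109–200 then 1–18 → 92 + 18 = 110 bp
Sorted largest to smallest: 110, 45, 45 bp.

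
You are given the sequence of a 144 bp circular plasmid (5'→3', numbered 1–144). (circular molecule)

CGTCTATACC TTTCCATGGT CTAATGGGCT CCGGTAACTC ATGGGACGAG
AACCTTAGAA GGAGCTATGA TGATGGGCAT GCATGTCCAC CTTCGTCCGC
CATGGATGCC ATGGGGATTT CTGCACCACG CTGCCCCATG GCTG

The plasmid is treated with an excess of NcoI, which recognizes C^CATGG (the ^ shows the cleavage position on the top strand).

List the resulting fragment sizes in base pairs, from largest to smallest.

NcoI sites (CCATGG) start at positions 14, 100, 109, 136.
NcoI cuts after the first base of each site, so after positions 14, 100, 109, 136.
Circular molecule, 4 cuts → 4 fragments:
  15–100 → 86 bp
  101–109 → 9 bp
  110–136 → 27 bp
  137–144 then 1–14 → 8 + 14 = 22 bp
Sorted largest to smallest: 86, 27, 22, 9 bp.

86, 27, 22, 9 bp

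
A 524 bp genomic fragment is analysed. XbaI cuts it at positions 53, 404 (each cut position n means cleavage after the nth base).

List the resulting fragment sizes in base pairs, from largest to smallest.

351, 120, 53 bp

Linear molecule, 2 cuts → 3 fragments:
  53 − 0 = 53 bp
  404 − 53 = 351 bp
  524 − 404 = 120 bp
Sorted largest to smallest: 351, 120, 53 bp.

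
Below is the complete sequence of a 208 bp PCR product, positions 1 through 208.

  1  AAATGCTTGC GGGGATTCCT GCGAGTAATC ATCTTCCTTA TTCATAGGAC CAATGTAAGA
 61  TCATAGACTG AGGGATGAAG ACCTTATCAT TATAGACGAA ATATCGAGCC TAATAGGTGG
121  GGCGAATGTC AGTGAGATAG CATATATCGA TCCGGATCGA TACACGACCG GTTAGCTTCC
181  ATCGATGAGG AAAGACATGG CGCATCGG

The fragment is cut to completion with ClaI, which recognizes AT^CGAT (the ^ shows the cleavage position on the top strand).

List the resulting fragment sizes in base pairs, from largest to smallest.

147, 26, 25, 10 bp

ClaI sites (ATCGAT) start at positions 146, 156, 181.
ClaI cuts after base 2 of each site, so after positions 147, 157, 182.
Linear molecule, 3 cuts → 4 fragments:
  1–147 → 147 bp
  148–157 → 10 bp
  158–182 → 25 bp
  183–208 → 26 bp
Sorted largest to smallest: 147, 26, 25, 10 bp.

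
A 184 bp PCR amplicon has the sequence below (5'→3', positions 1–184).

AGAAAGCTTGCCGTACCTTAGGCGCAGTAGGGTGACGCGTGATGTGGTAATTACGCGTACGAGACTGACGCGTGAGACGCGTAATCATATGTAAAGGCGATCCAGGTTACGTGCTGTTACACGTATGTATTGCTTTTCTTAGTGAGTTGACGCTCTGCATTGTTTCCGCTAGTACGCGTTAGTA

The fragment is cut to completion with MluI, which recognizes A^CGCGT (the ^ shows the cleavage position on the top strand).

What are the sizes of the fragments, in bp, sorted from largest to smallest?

MluI sites (ACGCGT) start at positions 35, 53, 68, 77, 174.
MluI cuts after the first base of each site, so after positions 35, 53, 68, 77, 174.
Linear molecule, 5 cuts → 6 fragments:
  1–35 → 35 bp
  36–53 → 18 bp
  54–68 → 15 bp
  69–77 → 9 bp
  78–174 → 97 bp
  175–184 → 10 bp
Sorted largest to smallest: 97, 35, 18, 15, 10, 9 bp.

97, 35, 18, 15, 10, 9 bp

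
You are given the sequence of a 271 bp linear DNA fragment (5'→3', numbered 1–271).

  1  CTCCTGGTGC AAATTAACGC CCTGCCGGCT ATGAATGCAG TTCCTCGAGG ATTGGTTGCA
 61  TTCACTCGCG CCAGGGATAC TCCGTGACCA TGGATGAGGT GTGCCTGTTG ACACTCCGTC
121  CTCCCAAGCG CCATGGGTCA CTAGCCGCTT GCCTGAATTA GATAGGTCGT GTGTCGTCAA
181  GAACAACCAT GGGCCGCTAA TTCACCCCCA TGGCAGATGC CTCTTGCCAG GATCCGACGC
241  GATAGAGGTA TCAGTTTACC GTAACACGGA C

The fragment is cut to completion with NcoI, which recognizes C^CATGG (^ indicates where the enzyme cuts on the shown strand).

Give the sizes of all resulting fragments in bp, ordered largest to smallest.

NcoI sites (CCATGG) start at positions 88, 131, 187, 208.
NcoI cuts after the first base of each site, so after positions 88, 131, 187, 208.
Linear molecule, 4 cuts → 5 fragments:
  1–88 → 88 bp
  89–131 → 43 bp
  132–187 → 56 bp
  188–208 → 21 bp
  209–271 → 63 bp
Sorted largest to smallest: 88, 63, 56, 43, 21 bp.

88, 63, 56, 43, 21 bp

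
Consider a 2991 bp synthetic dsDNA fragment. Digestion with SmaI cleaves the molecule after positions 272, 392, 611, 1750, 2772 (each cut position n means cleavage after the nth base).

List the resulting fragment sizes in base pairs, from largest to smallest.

Linear molecule, 5 cuts → 6 fragments:
  272 − 0 = 272 bp
  392 − 272 = 120 bp
  611 − 392 = 219 bp
  1750 − 611 = 1139 bp
  2772 − 1750 = 1022 bp
  2991 − 2772 = 219 bp
Sorted largest to smallest: 1139, 1022, 272, 219, 219, 120 bp.

1139, 1022, 272, 219, 219, 120 bp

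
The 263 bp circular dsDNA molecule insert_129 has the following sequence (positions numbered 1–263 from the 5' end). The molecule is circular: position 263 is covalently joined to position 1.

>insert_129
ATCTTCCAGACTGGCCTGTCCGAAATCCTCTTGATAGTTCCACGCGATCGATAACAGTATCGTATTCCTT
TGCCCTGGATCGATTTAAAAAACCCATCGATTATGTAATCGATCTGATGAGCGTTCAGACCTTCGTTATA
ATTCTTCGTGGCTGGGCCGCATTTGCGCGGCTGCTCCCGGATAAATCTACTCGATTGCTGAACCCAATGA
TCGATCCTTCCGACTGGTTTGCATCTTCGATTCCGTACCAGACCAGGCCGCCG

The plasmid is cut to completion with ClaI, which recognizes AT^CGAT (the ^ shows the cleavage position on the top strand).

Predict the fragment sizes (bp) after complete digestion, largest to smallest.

ClaI sites (ATCGAT) start at positions 47, 79, 96, 108, 210.
ClaI cuts after base 2 of each site, so after positions 48, 80, 97, 109, 211.
Circular molecule, 5 cuts → 5 fragments:
  49–80 → 32 bp
  81–97 → 17 bp
  98–109 → 12 bp
  110–211 → 102 bp
  212–263 then 1–48 → 52 + 48 = 100 bp
Sorted largest to smallest: 102, 100, 32, 17, 12 bp.

102, 100, 32, 17, 12 bp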